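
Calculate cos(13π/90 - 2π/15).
cos(13π/90 - 2π/15) = cos 13π/90 cos 2π/15 + sin 13π/90 sin 2π/15 = 0.9994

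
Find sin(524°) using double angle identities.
sin(524°) = 2 sin 262° cos 262° = 0.2756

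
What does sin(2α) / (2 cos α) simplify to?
sin(2α) / (2 cos α) = sin α (using Double angle)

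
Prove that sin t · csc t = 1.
LHS = sin t · (1/sin t) = 1 = RHS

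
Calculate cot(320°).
cot(320°) = -1.192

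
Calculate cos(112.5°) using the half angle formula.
cos(112.5°) = -√((1 + cos 225°)/2) = -0.3827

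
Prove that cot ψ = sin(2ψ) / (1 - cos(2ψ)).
RHS = 2 sin ψ cos ψ / (2sin²ψ) = cos ψ/sin ψ = cot ψ = LHS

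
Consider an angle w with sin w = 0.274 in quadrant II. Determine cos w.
cos w = ±√(1 - sin²w) = -0.9617 (negative in QII)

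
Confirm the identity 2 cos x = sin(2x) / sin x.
RHS = 2 sin x cos x / sin x = 2 cos x = LHS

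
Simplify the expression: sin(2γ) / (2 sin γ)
sin(2γ) / (2 sin γ) = cos γ (using Double angle)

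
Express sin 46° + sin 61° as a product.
sin 46° + sin 61° = 2 sin(53.5°) cos(-7.5°)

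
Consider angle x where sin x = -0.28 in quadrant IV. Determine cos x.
cos x = √(1 - sin²x) = 0.96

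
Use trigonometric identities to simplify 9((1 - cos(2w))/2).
9((1 - cos(2w))/2) = 9(sin²w) (using Power reduction)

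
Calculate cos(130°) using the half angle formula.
cos(130°) = -√((1 + cos 260°)/2) = -0.6428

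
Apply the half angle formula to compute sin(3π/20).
sin(3π/20) = √((1 - cos 3π/10)/2) = 0.454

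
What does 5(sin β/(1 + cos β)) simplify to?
5(sin β/(1 + cos β)) = 5(tan(β/2)) (using Half angle)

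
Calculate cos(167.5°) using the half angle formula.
cos(167.5°) = -√((1 + cos 335°)/2) = -0.9763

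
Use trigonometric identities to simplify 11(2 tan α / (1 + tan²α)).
11(2 tan α / (1 + tan²α)) = 11(sin(2α)) (using Double angle)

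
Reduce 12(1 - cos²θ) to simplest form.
12(1 - cos²θ) = 12(sin²θ) (using Pythagorean identity)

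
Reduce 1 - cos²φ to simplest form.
1 - cos²φ = sin²φ (using Pythagorean identity)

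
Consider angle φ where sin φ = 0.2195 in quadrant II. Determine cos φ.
cos φ = ±√(1 - sin²φ) = -0.9756 (negative in QII)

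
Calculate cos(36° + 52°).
cos(36° + 52°) = cos 36° cos 52° - sin 36° sin 52° = 0.0349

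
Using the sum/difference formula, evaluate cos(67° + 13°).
cos(67° + 13°) = cos 67° cos 13° - sin 67° sin 13° = 0.1736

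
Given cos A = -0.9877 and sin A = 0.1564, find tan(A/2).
tan(A/2) = sin A / (1 + cos A) = 12.72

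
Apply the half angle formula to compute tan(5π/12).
tan(5π/12) = sin 5π/6 / (1 + cos 5π/6) = 2+√3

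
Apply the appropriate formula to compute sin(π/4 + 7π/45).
sin(π/4 + 7π/45) = sin π/4 cos 7π/45 + cos π/4 sin 7π/45 = 0.9563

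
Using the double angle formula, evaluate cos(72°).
cos(72°) = cos²36° - sin²36° = 0.309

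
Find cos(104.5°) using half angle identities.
cos(104.5°) = -√((1 + cos 209°)/2) = -0.2504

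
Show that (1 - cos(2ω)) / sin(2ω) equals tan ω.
LHS = 2sin²ω / (2 sin ω cos ω) = sin ω/cos ω = tan ω = RHS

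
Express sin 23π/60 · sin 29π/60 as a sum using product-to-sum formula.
sin 23π/60 sin 29π/60 = (1/2)[cos(23π/60-29π/60) - cos(23π/60+29π/60)]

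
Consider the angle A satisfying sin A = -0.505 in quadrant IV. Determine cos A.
cos A = √(1 - sin²A) = 0.8631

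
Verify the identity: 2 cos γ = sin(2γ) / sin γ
RHS = 2 sin γ cos γ / sin γ = 2 cos γ = LHS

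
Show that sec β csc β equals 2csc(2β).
RHS = 2/sin(2β) = 2/(2 sin β cos β) = 1/(sin β cos β) = (1/cos β)(1/sin β) = sec β csc β = LHS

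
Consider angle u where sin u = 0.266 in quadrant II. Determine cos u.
cos u = ±√(1 - sin²u) = -0.964 (negative in QII)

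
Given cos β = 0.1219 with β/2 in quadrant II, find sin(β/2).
sin(β/2) = ±√((1 - cos β)/2); positive since β/2 ∈ QII, so sin(β/2) = 0.6626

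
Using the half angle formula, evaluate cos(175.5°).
cos(175.5°) = -√((1 + cos 351°)/2) = -0.9969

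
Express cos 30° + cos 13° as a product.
cos 30° + cos 13° = 2 cos(21.5°) cos(8.5°)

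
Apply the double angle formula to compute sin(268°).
sin(268°) = 2 sin 134° cos 134° = -0.9994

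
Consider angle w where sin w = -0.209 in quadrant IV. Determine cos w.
cos w = √(1 - sin²w) = 0.9779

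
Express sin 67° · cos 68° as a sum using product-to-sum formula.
sin 67° cos 68° = (1/2)[sin(67°+68°) + sin(67°-68°)]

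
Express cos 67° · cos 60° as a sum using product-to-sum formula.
cos 67° cos 60° = (1/2)[cos(67°-60°) + cos(67°+60°)]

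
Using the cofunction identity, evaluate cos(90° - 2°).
cos(90° - 2°) = sin(2°) = 0.0349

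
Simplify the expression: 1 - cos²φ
1 - cos²φ = sin²φ (using Pythagorean identity)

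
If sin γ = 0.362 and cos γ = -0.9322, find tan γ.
tan γ = sin γ / cos γ = -0.3883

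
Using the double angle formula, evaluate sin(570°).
sin(570°) = 2 sin 285° cos 285° = -1/2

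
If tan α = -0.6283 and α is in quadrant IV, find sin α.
sin α = -0.532 (using tan²α + 1 = sec²α)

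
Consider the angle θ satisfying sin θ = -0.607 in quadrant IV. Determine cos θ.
cos θ = √(1 - sin²θ) = 0.7947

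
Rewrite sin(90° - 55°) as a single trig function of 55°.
sin(90° - 55°) = cos(55°)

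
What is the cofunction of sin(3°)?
sin(3°) = cos(90° - 3°) = cos(87°)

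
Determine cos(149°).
cos(149°) = -0.8572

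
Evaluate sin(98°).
sin(98°) = 0.9903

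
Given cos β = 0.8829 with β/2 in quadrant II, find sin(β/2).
sin(β/2) = ±√((1 - cos β)/2); positive since β/2 ∈ QII, so sin(β/2) = 0.242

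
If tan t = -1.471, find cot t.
cot t = 1/tan t = -0.6798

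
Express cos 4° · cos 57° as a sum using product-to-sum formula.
cos 4° cos 57° = (1/2)[cos(4°-57°) + cos(4°+57°)]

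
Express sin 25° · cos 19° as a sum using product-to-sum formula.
sin 25° cos 19° = (1/2)[sin(25°+19°) + sin(25°-19°)]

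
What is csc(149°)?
csc(149°) = 1.942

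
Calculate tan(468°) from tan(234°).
tan(468°) = 2 tan 234° / (1 - tan²234°) = -3.078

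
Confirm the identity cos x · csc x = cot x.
LHS = cos x · (1/sin x) = cos x/sin x = cot x = RHS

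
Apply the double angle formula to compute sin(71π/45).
sin(71π/45) = 2 sin 71π/90 cos 71π/90 = -0.9703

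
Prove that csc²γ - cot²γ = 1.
LHS = 1/sin²γ - cos²γ/sin²γ = (1 - cos²γ)/sin²γ = sin²γ/sin²γ = 1 = RHS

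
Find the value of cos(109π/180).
cos(109π/180) = -0.3256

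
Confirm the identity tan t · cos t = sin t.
LHS = (sin t/cos t) · cos t = sin t = RHS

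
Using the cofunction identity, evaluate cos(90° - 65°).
cos(90° - 65°) = sin(65°) = 0.9063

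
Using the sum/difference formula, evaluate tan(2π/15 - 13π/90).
tan(2π/15 - 13π/90) = (tan 2π/15 - tan 13π/90)/(1 + tan 2π/15 tan 13π/90) = -0.03492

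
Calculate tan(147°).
tan(147°) = -0.6494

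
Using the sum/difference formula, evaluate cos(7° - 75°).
cos(7° - 75°) = cos 7° cos 75° + sin 7° sin 75° = 0.3746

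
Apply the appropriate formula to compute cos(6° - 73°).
cos(6° - 73°) = cos 6° cos 73° + sin 6° sin 73° = 0.3907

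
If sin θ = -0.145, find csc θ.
csc θ = 1/sin θ = -6.897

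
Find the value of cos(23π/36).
cos(23π/36) = -0.4226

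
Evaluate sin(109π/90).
sin(109π/90) = -0.6157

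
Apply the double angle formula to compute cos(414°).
cos(414°) = 1 - 2sin²207° = 0.5878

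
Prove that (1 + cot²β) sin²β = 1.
LHS = csc²β · sin²β = (1/sin²β) · sin²β = 1 = RHS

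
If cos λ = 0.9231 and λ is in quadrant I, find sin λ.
sin λ = 0.3846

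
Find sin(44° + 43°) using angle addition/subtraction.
sin(44° + 43°) = sin 44° cos 43° + cos 44° sin 43° = 0.9986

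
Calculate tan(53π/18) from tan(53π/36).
tan(53π/18) = 2 tan 53π/36 / (1 - tan²53π/36) = -0.1763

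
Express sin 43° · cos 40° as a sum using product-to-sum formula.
sin 43° cos 40° = (1/2)[sin(43°+40°) + sin(43°-40°)]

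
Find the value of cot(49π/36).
cot(49π/36) = 0.4663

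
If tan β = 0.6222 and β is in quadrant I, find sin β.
sin β = 0.5283 (using tan²β + 1 = sec²β)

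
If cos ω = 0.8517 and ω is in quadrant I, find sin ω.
sin ω = 0.524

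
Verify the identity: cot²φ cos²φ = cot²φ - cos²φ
RHS = cos²φ/sin²φ - cos²φ = cos²φ(1/sin²φ - 1) = cos²φ · (1 - sin²φ)/sin²φ = cos²φ · cos²φ/sin²φ = cos²φ · cot²φ = LHS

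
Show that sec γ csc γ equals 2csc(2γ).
RHS = 2/sin(2γ) = 2/(2 sin γ cos γ) = 1/(sin γ cos γ) = (1/cos γ)(1/sin γ) = sec γ csc γ = LHS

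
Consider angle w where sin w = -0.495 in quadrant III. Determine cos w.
cos w = ±√(1 - sin²w) = -0.8689 (negative in QIII)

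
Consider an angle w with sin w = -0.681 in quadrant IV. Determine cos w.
cos w = √(1 - sin²w) = 0.7323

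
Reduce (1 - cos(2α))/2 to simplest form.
(1 - cos(2α))/2 = sin²α (using Power reduction)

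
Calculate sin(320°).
sin(320°) = -0.6428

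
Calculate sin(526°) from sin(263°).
sin(526°) = 2 sin 263° cos 263° = 0.2419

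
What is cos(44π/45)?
cos(44π/45) = -0.9976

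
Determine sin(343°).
sin(343°) = -0.2924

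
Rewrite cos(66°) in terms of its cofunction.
cos(66°) = sin(90° - 66°) = sin(24°)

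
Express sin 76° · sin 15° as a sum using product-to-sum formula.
sin 76° sin 15° = (1/2)[cos(76°-15°) - cos(76°+15°)]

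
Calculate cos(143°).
cos(143°) = -0.7986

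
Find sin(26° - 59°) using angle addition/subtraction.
sin(26° - 59°) = sin 26° cos 59° - cos 26° sin 59° = -0.5446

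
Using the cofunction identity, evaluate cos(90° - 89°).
cos(90° - 89°) = sin(89°) = 0.9998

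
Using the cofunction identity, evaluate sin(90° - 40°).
sin(90° - 40°) = cos(40°) = 0.766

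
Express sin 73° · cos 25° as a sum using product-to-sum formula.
sin 73° cos 25° = (1/2)[sin(73°+25°) + sin(73°-25°)]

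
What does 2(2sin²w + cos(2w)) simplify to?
2(2sin²w + cos(2w)) = 2 (using Double angle)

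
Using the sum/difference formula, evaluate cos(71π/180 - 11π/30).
cos(71π/180 - 11π/30) = cos 71π/180 cos 11π/30 + sin 71π/180 sin 11π/30 = 0.9962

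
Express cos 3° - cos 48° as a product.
cos 3° - cos 48° = -2 sin(25.5°) sin(-22.5°)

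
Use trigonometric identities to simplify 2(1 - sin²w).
2(1 - sin²w) = 2(cos²w) (using Pythagorean identity)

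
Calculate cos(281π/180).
cos(281π/180) = 0.1908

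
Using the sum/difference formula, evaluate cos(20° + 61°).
cos(20° + 61°) = cos 20° cos 61° - sin 20° sin 61° = 0.1564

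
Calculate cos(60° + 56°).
cos(60° + 56°) = cos 60° cos 56° - sin 60° sin 56° = -0.4384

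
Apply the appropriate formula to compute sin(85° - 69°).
sin(85° - 69°) = sin 85° cos 69° - cos 85° sin 69° = 0.2756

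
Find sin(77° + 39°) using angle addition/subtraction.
sin(77° + 39°) = sin 77° cos 39° + cos 77° sin 39° = 0.8988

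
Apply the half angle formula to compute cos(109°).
cos(109°) = -√((1 + cos 218°)/2) = -0.3256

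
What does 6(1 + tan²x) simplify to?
6(1 + tan²x) = 6(sec²x) (using Pythagorean identity)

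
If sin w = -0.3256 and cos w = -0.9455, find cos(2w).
cos(2w) = cos²w - sin²w = 0.788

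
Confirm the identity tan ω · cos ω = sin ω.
LHS = (sin ω/cos ω) · cos ω = sin ω = RHS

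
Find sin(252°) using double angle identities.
sin(252°) = 2 sin 126° cos 126° = -0.9511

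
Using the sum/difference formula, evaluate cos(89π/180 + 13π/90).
cos(89π/180 + 13π/90) = cos 89π/180 cos 13π/90 - sin 89π/180 sin 13π/90 = -0.4226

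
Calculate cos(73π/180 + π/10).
cos(73π/180 + π/10) = cos 73π/180 cos π/10 - sin 73π/180 sin π/10 = -0.01745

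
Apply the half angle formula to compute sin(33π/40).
sin(33π/40) = √((1 - cos 33π/20)/2) = 0.5225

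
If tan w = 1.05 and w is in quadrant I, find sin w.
sin w = 0.7241 (using tan²w + 1 = sec²w)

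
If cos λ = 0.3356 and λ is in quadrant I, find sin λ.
sin λ = 0.942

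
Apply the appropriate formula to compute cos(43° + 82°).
cos(43° + 82°) = cos 43° cos 82° - sin 43° sin 82° = -0.5736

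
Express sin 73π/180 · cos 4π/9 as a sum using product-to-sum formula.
sin 73π/180 cos 4π/9 = (1/2)[sin(73π/180+4π/9) + sin(73π/180-4π/9)]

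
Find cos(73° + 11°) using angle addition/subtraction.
cos(73° + 11°) = cos 73° cos 11° - sin 73° sin 11° = 0.1045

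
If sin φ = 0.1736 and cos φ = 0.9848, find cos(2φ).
cos(2φ) = cos²φ - sin²φ = 0.9397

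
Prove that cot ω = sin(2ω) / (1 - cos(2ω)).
RHS = 2 sin ω cos ω / (2sin²ω) = cos ω/sin ω = cot ω = LHS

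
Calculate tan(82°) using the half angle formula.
tan(82°) = sin 164° / (1 + cos 164°) = 7.115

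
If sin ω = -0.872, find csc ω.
csc ω = 1/sin ω = -1.147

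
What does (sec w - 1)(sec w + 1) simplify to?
(sec w - 1)(sec w + 1) = tan²w (using Diff. of squares)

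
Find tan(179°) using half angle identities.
tan(179°) = sin 358° / (1 + cos 358°) = -0.01746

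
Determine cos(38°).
cos(38°) = 0.788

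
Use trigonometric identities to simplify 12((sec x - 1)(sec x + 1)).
12((sec x - 1)(sec x + 1)) = 12(tan²x) (using Diff. of squares)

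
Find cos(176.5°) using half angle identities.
cos(176.5°) = -√((1 + cos 353°)/2) = -0.9981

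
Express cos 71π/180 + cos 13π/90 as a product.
cos 71π/180 + cos 13π/90 = 2 cos(97π/360) cos(π/8)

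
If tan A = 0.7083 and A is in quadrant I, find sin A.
sin A = 0.578 (using tan²A + 1 = sec²A)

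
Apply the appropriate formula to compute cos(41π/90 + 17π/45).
cos(41π/90 + 17π/45) = cos 41π/90 cos 17π/45 - sin 41π/90 sin 17π/45 = -√3/2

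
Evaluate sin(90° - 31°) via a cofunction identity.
sin(90° - 31°) = cos(31°) = 0.8572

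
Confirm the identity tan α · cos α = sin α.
LHS = (sin α/cos α) · cos α = sin α = RHS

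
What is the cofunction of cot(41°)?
cot(41°) = tan(90° - 41°) = tan(49°)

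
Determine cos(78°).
cos(78°) = 0.2079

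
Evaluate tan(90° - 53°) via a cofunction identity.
tan(90° - 53°) = cot(53°) = 0.7536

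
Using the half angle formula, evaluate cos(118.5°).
cos(118.5°) = -√((1 + cos 237°)/2) = -0.4772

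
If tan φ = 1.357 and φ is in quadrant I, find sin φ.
sin φ = 0.805 (using tan²φ + 1 = sec²φ)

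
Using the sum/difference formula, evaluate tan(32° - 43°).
tan(32° - 43°) = (tan 32° - tan 43°)/(1 + tan 32° tan 43°) = -0.1944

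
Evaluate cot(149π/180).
cot(149π/180) = -1.664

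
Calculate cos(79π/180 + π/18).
cos(79π/180 + π/18) = cos 79π/180 cos π/18 - sin 79π/180 sin π/18 = 0.01745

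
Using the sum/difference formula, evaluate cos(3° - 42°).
cos(3° - 42°) = cos 3° cos 42° + sin 3° sin 42° = 0.7771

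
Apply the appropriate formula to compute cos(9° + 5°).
cos(9° + 5°) = cos 9° cos 5° - sin 9° sin 5° = 0.9703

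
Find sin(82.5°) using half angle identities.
sin(82.5°) = √((1 - cos 165°)/2) = 0.9914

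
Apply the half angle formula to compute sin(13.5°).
sin(13.5°) = √((1 - cos 27°)/2) = 0.2334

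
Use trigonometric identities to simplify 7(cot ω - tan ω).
7(cot ω - tan ω) = 7(2 cot(2ω)) (using Double angle)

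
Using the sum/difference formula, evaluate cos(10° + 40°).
cos(10° + 40°) = cos 10° cos 40° - sin 10° sin 40° = 0.6428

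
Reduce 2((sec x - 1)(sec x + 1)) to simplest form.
2((sec x - 1)(sec x + 1)) = 2(tan²x) (using Diff. of squares)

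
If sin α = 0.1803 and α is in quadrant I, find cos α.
cos α = 0.9836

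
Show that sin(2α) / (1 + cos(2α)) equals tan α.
LHS = 2 sin α cos α / (2cos²α) = sin α/cos α = tan α = RHS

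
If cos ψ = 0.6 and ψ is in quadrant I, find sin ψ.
sin ψ = 0.8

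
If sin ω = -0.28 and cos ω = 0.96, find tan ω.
tan ω = sin ω / cos ω = -0.2917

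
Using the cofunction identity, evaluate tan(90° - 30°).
tan(90° - 30°) = cot(30°) = √3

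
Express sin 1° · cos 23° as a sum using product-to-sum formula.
sin 1° cos 23° = (1/2)[sin(1°+23°) + sin(1°-23°)]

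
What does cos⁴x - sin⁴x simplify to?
cos⁴x - sin⁴x = cos(2x) (using Factoring + double angle)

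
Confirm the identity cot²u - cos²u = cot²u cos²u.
LHS = cos²u/sin²u - cos²u = cos²u(1/sin²u - 1) = cos²u · (1 - sin²u)/sin²u = cos²u · cos²u/sin²u = cos²u · cot²u = RHS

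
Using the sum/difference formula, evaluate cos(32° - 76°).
cos(32° - 76°) = cos 32° cos 76° + sin 32° sin 76° = 0.7193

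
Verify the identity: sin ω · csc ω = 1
LHS = sin ω · (1/sin ω) = 1 = RHS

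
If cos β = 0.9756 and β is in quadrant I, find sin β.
sin β = 0.2196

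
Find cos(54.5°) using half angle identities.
cos(54.5°) = √((1 + cos 109°)/2) = 0.5807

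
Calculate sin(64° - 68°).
sin(64° - 68°) = sin 64° cos 68° - cos 64° sin 68° = -0.06976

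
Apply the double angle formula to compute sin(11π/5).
sin(11π/5) = 2 sin 11π/10 cos 11π/10 = 0.5878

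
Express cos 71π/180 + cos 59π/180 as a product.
cos 71π/180 + cos 59π/180 = 2 cos(13π/36) cos(π/30)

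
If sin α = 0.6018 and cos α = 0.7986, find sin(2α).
sin(2α) = 2 sin α cos α = 0.9612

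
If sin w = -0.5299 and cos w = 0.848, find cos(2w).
cos(2w) = cos²w - sin²w = 0.4383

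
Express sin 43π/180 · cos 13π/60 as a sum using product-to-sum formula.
sin 43π/180 cos 13π/60 = (1/2)[sin(43π/180+13π/60) + sin(43π/180-13π/60)]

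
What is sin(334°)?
sin(334°) = -0.4384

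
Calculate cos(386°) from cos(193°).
cos(386°) = cos²193° - sin²193° = 0.8988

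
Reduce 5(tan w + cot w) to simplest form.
5(tan w + cot w) = 5(sec w csc w) (using Quotient identities)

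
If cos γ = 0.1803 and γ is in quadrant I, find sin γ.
sin γ = 0.9836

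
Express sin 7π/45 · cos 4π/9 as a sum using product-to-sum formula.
sin 7π/45 cos 4π/9 = (1/2)[sin(7π/45+4π/9) + sin(7π/45-4π/9)]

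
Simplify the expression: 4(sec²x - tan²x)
4(sec²x - tan²x) = 4 (using Pythagorean identity)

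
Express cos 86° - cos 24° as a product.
cos 86° - cos 24° = -2 sin(55°) sin(31°)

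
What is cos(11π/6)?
cos(11π/6) = √3/2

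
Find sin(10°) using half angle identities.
sin(10°) = √((1 - cos 20°)/2) = 0.1736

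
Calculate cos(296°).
cos(296°) = 0.4384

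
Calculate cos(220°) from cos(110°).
cos(220°) = cos²110° - sin²110° = -0.766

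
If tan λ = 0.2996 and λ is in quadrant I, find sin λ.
sin λ = 0.287 (using tan²λ + 1 = sec²λ)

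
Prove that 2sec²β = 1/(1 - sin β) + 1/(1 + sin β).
RHS = [(1 + sin β) + (1 - sin β)] / [(1 - sin β)(1 + sin β)] = 2/(1 - sin²β) = 2/cos²β = 2sec²β = LHS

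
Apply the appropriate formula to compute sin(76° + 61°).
sin(76° + 61°) = sin 76° cos 61° + cos 76° sin 61° = 0.682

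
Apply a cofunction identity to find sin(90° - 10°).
sin(90° - 10°) = cos(10°) = 0.9848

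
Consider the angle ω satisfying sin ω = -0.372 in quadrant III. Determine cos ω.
cos ω = ±√(1 - sin²ω) = -0.9282 (negative in QIII)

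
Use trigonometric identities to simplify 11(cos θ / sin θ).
11(cos θ / sin θ) = 11(cot θ) (using Quotient identity)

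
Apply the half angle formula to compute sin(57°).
sin(57°) = √((1 - cos 114°)/2) = 0.8387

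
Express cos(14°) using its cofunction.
cos(14°) = sin(90° - 14°) = sin(76°)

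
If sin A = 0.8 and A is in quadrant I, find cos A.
cos A = 0.6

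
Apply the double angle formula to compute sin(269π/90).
sin(269π/90) = 2 sin 269π/180 cos 269π/180 = 0.0349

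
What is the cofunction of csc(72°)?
csc(72°) = sec(90° - 72°) = sec(18°)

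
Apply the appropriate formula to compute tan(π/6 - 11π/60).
tan(π/6 - 11π/60) = (tan π/6 - tan 11π/60)/(1 + tan π/6 tan 11π/60) = -0.05241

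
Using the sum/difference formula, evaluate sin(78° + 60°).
sin(78° + 60°) = sin 78° cos 60° + cos 78° sin 60° = 0.6691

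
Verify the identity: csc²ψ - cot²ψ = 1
LHS = 1/sin²ψ - cos²ψ/sin²ψ = (1 - cos²ψ)/sin²ψ = sin²ψ/sin²ψ = 1 = RHS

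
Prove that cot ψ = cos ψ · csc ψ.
RHS = cos ψ · (1/sin ψ) = cos ψ/sin ψ = cot ψ = LHS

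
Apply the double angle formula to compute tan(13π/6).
tan(13π/6) = 2 tan 13π/12 / (1 - tan²13π/12) = √3/3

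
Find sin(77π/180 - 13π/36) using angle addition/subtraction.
sin(77π/180 - 13π/36) = sin 77π/180 cos 13π/36 - cos 77π/180 sin 13π/36 = 0.2079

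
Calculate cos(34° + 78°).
cos(34° + 78°) = cos 34° cos 78° - sin 34° sin 78° = -0.3746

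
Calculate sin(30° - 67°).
sin(30° - 67°) = sin 30° cos 67° - cos 30° sin 67° = -0.6018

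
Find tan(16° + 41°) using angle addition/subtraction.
tan(16° + 41°) = (tan 16° + tan 41°)/(1 - tan 16° tan 41°) = 1.54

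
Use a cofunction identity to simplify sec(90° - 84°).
sec(90° - 84°) = csc(84°)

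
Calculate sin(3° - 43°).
sin(3° - 43°) = sin 3° cos 43° - cos 3° sin 43° = -0.6428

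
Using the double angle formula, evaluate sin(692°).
sin(692°) = 2 sin 346° cos 346° = -0.4695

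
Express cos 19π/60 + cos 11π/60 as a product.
cos 19π/60 + cos 11π/60 = 2 cos(π/4) cos(π/15)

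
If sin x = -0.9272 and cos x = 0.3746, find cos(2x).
cos(2x) = cos²x - sin²x = -0.7194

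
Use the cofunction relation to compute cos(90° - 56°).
cos(90° - 56°) = sin(56°) = 0.829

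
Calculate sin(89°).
sin(89°) = 0.9998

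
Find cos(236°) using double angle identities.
cos(236°) = cos²118° - sin²118° = -0.5592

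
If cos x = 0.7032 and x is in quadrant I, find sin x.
sin x = 0.711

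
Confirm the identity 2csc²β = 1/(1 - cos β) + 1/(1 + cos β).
RHS = [(1 + cos β) + (1 - cos β)] / [(1 - cos β)(1 + cos β)] = 2/(1 - cos²β) = 2/sin²β = 2csc²β = LHS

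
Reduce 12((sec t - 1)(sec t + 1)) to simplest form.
12((sec t - 1)(sec t + 1)) = 12(tan²t) (using Diff. of squares)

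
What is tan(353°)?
tan(353°) = -0.1228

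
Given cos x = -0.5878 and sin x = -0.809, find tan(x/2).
tan(x/2) = sin x / (1 + cos x) = -1.963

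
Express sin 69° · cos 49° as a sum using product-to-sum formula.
sin 69° cos 49° = (1/2)[sin(69°+49°) + sin(69°-49°)]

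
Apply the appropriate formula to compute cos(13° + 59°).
cos(13° + 59°) = cos 13° cos 59° - sin 13° sin 59° = 0.309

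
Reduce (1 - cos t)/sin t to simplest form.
(1 - cos t)/sin t = tan(t/2) (using Half angle)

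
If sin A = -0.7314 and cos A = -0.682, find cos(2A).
cos(2A) = cos²A - sin²A = -0.06982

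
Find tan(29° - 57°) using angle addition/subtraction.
tan(29° - 57°) = (tan 29° - tan 57°)/(1 + tan 29° tan 57°) = -0.5317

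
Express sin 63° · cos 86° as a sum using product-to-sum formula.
sin 63° cos 86° = (1/2)[sin(63°+86°) + sin(63°-86°)]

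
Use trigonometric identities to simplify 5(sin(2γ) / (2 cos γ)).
5(sin(2γ) / (2 cos γ)) = 5(sin γ) (using Double angle)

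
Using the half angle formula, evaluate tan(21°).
tan(21°) = sin 42° / (1 + cos 42°) = 0.3839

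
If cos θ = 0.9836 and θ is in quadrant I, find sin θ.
sin θ = 0.1804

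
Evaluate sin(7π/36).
sin(7π/36) = 0.5736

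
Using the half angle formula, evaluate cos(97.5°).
cos(97.5°) = -√((1 + cos 195°)/2) = -0.1305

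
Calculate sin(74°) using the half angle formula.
sin(74°) = √((1 - cos 148°)/2) = 0.9613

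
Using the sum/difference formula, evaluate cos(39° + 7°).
cos(39° + 7°) = cos 39° cos 7° - sin 39° sin 7° = 0.6947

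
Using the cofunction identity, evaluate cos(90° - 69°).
cos(90° - 69°) = sin(69°) = 0.9336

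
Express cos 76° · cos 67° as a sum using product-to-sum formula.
cos 76° cos 67° = (1/2)[cos(76°-67°) + cos(76°+67°)]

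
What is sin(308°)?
sin(308°) = -0.788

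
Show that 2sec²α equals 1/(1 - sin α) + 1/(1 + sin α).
RHS = [(1 + sin α) + (1 - sin α)] / [(1 - sin α)(1 + sin α)] = 2/(1 - sin²α) = 2/cos²α = 2sec²α = LHS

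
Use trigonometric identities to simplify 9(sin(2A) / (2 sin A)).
9(sin(2A) / (2 sin A)) = 9(cos A) (using Double angle)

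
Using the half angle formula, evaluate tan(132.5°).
tan(132.5°) = sin 265° / (1 + cos 265°) = -1.091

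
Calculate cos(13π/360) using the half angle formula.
cos(13π/360) = √((1 + cos 13π/180)/2) = 0.9936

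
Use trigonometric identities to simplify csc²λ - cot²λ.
csc²λ - cot²λ = 1 (using Pythagorean identity)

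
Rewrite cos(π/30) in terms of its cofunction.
cos(π/30) = sin(π/2 - π/30) = sin(7π/15)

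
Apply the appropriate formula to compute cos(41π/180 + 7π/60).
cos(41π/180 + 7π/60) = cos 41π/180 cos 7π/60 - sin 41π/180 sin 7π/60 = 0.4695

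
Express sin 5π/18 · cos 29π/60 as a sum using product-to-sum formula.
sin 5π/18 cos 29π/60 = (1/2)[sin(5π/18+29π/60) + sin(5π/18-29π/60)]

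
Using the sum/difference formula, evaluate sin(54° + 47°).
sin(54° + 47°) = sin 54° cos 47° + cos 54° sin 47° = 0.9816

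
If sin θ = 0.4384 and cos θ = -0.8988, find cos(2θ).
cos(2θ) = cos²θ - sin²θ = 0.6156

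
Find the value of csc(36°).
csc(36°) = 1.701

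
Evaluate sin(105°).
sin(105°) = (√6+√2)/4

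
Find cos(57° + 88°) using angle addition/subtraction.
cos(57° + 88°) = cos 57° cos 88° - sin 57° sin 88° = -0.8192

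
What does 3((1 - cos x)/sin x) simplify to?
3((1 - cos x)/sin x) = 3(tan(x/2)) (using Half angle)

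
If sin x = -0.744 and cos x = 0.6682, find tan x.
tan x = sin x / cos x = -1.113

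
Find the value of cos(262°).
cos(262°) = -0.1392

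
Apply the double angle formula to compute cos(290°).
cos(290°) = 1 - 2sin²145° = 0.342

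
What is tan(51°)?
tan(51°) = 1.235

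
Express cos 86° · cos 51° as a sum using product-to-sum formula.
cos 86° cos 51° = (1/2)[cos(86°-51°) + cos(86°+51°)]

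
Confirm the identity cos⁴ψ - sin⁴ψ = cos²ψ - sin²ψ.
LHS = (cos²ψ - sin²ψ)(cos²ψ + sin²ψ) = (cos²ψ - sin²ψ) · 1 = cos²ψ - sin²ψ = RHS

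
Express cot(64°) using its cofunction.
cot(64°) = tan(90° - 64°) = tan(26°)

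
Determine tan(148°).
tan(148°) = -0.6249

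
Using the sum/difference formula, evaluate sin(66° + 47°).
sin(66° + 47°) = sin 66° cos 47° + cos 66° sin 47° = 0.9205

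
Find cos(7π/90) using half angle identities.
cos(7π/90) = √((1 + cos 7π/45)/2) = 0.9703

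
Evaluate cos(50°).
cos(50°) = 0.6428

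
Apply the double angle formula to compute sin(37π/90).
sin(37π/90) = 2 sin 37π/180 cos 37π/180 = 0.9613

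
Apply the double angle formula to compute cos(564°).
cos(564°) = cos²282° - sin²282° = -0.9135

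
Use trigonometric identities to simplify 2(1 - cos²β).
2(1 - cos²β) = 2(sin²β) (using Pythagorean identity)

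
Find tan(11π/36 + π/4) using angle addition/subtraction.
tan(11π/36 + π/4) = (tan 11π/36 + tan π/4)/(1 - tan 11π/36 tan π/4) = -5.671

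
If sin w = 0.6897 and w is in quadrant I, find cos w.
cos w = 0.7241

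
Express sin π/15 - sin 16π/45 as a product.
sin π/15 - sin 16π/45 = 2 cos(19π/90) sin(-13π/90)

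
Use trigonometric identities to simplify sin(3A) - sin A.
sin(3A) - sin A = 2 cos(2A) sin A (using Sum-to-product)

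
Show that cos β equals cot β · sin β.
RHS = (cos β/sin β) · sin β = cos β = LHS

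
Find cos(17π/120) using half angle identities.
cos(17π/120) = √((1 + cos 17π/60)/2) = 0.9026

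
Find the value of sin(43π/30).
sin(43π/30) = -0.9781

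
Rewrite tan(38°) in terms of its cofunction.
tan(38°) = cot(90° - 38°) = cot(52°)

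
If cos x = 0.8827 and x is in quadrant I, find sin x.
sin x = 0.4699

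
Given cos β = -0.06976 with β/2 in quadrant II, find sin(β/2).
sin(β/2) = ±√((1 - cos β)/2); positive since β/2 ∈ QII, so sin(β/2) = 0.7314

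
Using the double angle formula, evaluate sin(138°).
sin(138°) = 2 sin 69° cos 69° = 0.6691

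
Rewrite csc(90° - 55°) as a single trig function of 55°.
csc(90° - 55°) = sec(55°)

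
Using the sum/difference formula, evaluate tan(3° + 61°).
tan(3° + 61°) = (tan 3° + tan 61°)/(1 - tan 3° tan 61°) = 2.05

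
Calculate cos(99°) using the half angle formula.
cos(99°) = -√((1 + cos 198°)/2) = -0.1564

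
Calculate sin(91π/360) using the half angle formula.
sin(91π/360) = √((1 - cos 91π/180)/2) = 0.7133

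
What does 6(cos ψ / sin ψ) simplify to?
6(cos ψ / sin ψ) = 6(cot ψ) (using Quotient identity)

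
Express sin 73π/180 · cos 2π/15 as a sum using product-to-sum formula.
sin 73π/180 cos 2π/15 = (1/2)[sin(73π/180+2π/15) + sin(73π/180-2π/15)]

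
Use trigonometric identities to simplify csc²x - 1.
csc²x - 1 = cot²x (using Pythagorean identity)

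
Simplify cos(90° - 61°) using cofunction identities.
cos(90° - 61°) = sin(61°)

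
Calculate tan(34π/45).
tan(34π/45) = -0.9657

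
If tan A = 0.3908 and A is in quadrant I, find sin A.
sin A = 0.364 (using tan²A + 1 = sec²A)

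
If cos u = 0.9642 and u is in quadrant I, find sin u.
sin u = 0.2652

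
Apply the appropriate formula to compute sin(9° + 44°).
sin(9° + 44°) = sin 9° cos 44° + cos 9° sin 44° = 0.7986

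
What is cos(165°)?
cos(165°) = -(√6+√2)/4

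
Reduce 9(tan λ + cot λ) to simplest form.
9(tan λ + cot λ) = 9(sec λ csc λ) (using Quotient identities)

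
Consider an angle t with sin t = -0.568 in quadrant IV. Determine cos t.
cos t = √(1 - sin²t) = 0.823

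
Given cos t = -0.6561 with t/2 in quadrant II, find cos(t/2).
cos(t/2) = ±√((1 + cos t)/2); negative since t/2 ∈ QII, so cos(t/2) = -0.4147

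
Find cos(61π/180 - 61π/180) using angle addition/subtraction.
cos(61π/180 - 61π/180) = cos 61π/180 cos 61π/180 + sin 61π/180 sin 61π/180 = 1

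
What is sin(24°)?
sin(24°) = 0.4067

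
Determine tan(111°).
tan(111°) = -2.605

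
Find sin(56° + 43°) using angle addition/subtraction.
sin(56° + 43°) = sin 56° cos 43° + cos 56° sin 43° = 0.9877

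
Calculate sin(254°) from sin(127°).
sin(254°) = 2 sin 127° cos 127° = -0.9613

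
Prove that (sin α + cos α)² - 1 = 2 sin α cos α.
LHS = sin²α + 2 sin α cos α + cos²α - 1 = (sin²α + cos²α) + 2 sin α cos α - 1 = 1 + 2 sin α cos α - 1 = 2 sin α cos α = RHS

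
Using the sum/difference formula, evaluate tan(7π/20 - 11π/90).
tan(7π/20 - 11π/90) = (tan 7π/20 - tan 11π/90)/(1 + tan 7π/20 tan 11π/90) = 0.8693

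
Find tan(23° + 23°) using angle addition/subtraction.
tan(23° + 23°) = (tan 23° + tan 23°)/(1 - tan 23° tan 23°) = 1.036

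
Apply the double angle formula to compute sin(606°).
sin(606°) = 2 sin 303° cos 303° = -0.9135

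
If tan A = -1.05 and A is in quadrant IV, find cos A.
cos A = 0.6897 (using tan²A + 1 = sec²A)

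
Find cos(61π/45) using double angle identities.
cos(61π/45) = cos²61π/90 - sin²61π/90 = -0.4384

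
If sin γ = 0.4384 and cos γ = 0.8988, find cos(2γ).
cos(2γ) = cos²γ - sin²γ = 0.6156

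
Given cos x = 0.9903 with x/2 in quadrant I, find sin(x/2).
sin(x/2) = ±√((1 - cos x)/2); positive since x/2 ∈ QI, so sin(x/2) = 0.06964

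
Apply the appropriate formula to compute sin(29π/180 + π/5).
sin(29π/180 + π/5) = sin 29π/180 cos π/5 + cos 29π/180 sin π/5 = 0.9063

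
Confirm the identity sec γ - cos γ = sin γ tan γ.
LHS = 1/cos γ - cos γ = (1 - cos²γ)/cos γ = sin²γ/cos γ = sin γ · (sin γ/cos γ) = sin γ tan γ = RHS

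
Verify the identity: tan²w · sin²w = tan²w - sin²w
RHS = sin²w/cos²w - sin²w = sin²w(1/cos²w - 1) = sin²w · (1 - cos²w)/cos²w = sin²w · sin²w/cos²w = sin²w · tan²w = LHS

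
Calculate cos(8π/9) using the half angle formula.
cos(8π/9) = -√((1 + cos 16π/9)/2) = -0.9397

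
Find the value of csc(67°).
csc(67°) = 1.086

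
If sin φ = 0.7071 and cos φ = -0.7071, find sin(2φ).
sin(2φ) = 2 sin φ cos φ = -1.0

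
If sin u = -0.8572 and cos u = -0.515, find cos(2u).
cos(2u) = cos²u - sin²u = -0.4696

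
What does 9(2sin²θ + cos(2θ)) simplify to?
9(2sin²θ + cos(2θ)) = 9 (using Double angle)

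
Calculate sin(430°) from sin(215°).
sin(430°) = 2 sin 215° cos 215° = 0.9397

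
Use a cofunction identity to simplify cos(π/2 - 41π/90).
cos(π/2 - 41π/90) = sin(41π/90)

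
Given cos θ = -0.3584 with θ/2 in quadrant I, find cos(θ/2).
cos(θ/2) = ±√((1 + cos θ)/2); positive since θ/2 ∈ QI, so cos(θ/2) = 0.5664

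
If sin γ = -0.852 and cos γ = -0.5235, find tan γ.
tan γ = sin γ / cos γ = 1.628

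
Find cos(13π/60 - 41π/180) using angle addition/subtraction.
cos(13π/60 - 41π/180) = cos 13π/60 cos 41π/180 + sin 13π/60 sin 41π/180 = 0.9994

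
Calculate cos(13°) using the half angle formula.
cos(13°) = √((1 + cos 26°)/2) = 0.9744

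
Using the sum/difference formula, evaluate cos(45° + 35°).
cos(45° + 35°) = cos 45° cos 35° - sin 45° sin 35° = 0.1736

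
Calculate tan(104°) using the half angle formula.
tan(104°) = sin 208° / (1 + cos 208°) = -4.011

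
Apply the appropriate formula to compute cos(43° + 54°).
cos(43° + 54°) = cos 43° cos 54° - sin 43° sin 54° = -0.1219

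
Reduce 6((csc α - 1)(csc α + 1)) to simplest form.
6((csc α - 1)(csc α + 1)) = 6(cot²α) (using Diff. of squares)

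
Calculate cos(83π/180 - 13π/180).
cos(83π/180 - 13π/180) = cos 83π/180 cos 13π/180 + sin 83π/180 sin 13π/180 = 0.342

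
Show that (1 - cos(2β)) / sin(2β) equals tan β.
LHS = 2sin²β / (2 sin β cos β) = sin β/cos β = tan β = RHS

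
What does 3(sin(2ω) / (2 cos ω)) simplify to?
3(sin(2ω) / (2 cos ω)) = 3(sin ω) (using Double angle)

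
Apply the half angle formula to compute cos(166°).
cos(166°) = -√((1 + cos 332°)/2) = -0.9703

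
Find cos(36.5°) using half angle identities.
cos(36.5°) = √((1 + cos 73°)/2) = 0.8039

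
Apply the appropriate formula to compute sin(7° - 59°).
sin(7° - 59°) = sin 7° cos 59° - cos 7° sin 59° = -0.788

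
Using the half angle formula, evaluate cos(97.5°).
cos(97.5°) = -√((1 + cos 195°)/2) = -0.1305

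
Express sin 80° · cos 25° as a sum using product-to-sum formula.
sin 80° cos 25° = (1/2)[sin(80°+25°) + sin(80°-25°)]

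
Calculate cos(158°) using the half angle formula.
cos(158°) = -√((1 + cos 316°)/2) = -0.9272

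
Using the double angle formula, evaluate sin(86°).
sin(86°) = 2 sin 43° cos 43° = 0.9976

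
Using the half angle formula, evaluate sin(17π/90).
sin(17π/90) = √((1 - cos 17π/45)/2) = 0.5592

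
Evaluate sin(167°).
sin(167°) = 0.225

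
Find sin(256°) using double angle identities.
sin(256°) = 2 sin 128° cos 128° = -0.9703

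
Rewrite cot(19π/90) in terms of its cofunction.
cot(19π/90) = tan(π/2 - 19π/90) = tan(13π/45)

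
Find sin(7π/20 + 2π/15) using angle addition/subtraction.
sin(7π/20 + 2π/15) = sin 7π/20 cos 2π/15 + cos 7π/20 sin 2π/15 = 0.9986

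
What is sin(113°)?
sin(113°) = 0.9205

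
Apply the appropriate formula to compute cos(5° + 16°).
cos(5° + 16°) = cos 5° cos 16° - sin 5° sin 16° = 0.9336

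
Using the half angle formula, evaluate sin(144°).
sin(144°) = √((1 - cos 288°)/2) = 0.5878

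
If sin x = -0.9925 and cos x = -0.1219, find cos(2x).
cos(2x) = cos²x - sin²x = -0.9702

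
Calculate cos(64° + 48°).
cos(64° + 48°) = cos 64° cos 48° - sin 64° sin 48° = -0.3746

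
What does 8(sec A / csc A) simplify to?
8(sec A / csc A) = 8(tan A) (using Reciprocal identities)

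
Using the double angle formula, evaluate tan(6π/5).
tan(6π/5) = 2 tan 3π/5 / (1 - tan²3π/5) = 0.7265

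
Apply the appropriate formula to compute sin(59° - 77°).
sin(59° - 77°) = sin 59° cos 77° - cos 59° sin 77° = -0.309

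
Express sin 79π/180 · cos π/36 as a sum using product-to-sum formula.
sin 79π/180 cos π/36 = (1/2)[sin(79π/180+π/36) + sin(79π/180-π/36)]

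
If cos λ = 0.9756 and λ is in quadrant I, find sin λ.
sin λ = 0.2196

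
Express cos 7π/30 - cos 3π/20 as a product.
cos 7π/30 - cos 3π/20 = -2 sin(23π/120) sin(π/24)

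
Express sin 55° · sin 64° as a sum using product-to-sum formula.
sin 55° sin 64° = (1/2)[cos(55°-64°) - cos(55°+64°)]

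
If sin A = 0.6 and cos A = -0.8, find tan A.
tan A = sin A / cos A = -0.75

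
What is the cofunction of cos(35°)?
cos(35°) = sin(90° - 35°) = sin(55°)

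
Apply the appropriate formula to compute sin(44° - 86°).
sin(44° - 86°) = sin 44° cos 86° - cos 44° sin 86° = -0.6691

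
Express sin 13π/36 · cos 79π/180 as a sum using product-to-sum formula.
sin 13π/36 cos 79π/180 = (1/2)[sin(13π/36+79π/180) + sin(13π/36-79π/180)]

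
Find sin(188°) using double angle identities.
sin(188°) = 2 sin 94° cos 94° = -0.1392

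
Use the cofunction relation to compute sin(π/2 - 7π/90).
sin(π/2 - 7π/90) = cos(7π/90) = 0.9703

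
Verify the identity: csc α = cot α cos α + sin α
RHS = cos²α/sin α + sin α = (cos²α + sin²α)/sin α = 1/sin α = csc α = LHS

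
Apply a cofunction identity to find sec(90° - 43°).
sec(90° - 43°) = csc(43°) = 1.466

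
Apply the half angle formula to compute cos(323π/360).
cos(323π/360) = -√((1 + cos 323π/180)/2) = -0.9483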